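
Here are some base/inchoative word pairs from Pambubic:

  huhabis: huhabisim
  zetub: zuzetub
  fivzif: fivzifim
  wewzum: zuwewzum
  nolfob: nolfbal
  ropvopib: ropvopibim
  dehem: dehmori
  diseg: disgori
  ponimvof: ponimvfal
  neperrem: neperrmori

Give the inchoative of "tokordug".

"tokordug" has last vowel 'u'. The stems whose last vowel is 'u' (zetub → zuzetub, wewzum → zuwewzum) add the prefix zu-.
So tokordug → zutokordug.

zutokordug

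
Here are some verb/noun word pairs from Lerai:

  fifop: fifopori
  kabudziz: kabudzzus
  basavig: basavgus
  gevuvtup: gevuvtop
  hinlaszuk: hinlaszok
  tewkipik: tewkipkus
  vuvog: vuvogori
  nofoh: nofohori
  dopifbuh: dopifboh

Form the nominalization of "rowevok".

basavig and vuvog both end in -g yet inflect differently (basavgus, vuvogori), so the final letter is not what conditions the rule; the last vowel is.
"rowevok" has last vowel 'o'. The stems whose last vowel is 'o' (fifop → fifopori, vuvog → vuvogori, nofoh → nofohori) add -ori.
So rowevok → rowevokori.

rowevokori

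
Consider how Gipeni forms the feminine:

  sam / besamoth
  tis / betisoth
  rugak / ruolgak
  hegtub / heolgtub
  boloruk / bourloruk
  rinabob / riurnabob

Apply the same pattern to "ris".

berisoth

rugak and boloruk both end in -k yet inflect differently (ruolgak, bourloruk), so the final letter is not what conditions the rule; the number of vowels is.
"ris" has 1 vowel. The stems with 1 vowel (sam → besamoth, tis → betisoth) add be- … -oth around the stem.
So ris → berisoth.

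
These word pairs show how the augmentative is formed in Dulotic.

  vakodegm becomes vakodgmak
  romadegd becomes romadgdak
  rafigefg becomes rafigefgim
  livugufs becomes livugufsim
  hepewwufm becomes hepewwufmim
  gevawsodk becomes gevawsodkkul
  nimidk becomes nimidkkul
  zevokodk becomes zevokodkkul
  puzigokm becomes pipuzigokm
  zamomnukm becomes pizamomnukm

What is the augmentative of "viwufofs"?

viwufofsim

vakodegm and hepewwufm both end in -m yet inflect differently (vakodgmak, hepewwufmim), so the final letter is not what conditions the rule; the second-to-last letter is.
"viwufofs" has second-to-last letter 'f'. The stems whose second-to-last letter is 'f' (rafigefg → rafigefgim, livugufs → livugufsim, hepewwufm → hepewwufmim) add -im.
The other patterns: stems whose second-to-last letter is 'g' delete the last vowel and add -ak; stems whose second-to-last letter is 'd' double the final consonant and add -ul; stems whose second-to-last letter is 'k' add the prefix pi-.
So viwufofs → viwufofsim.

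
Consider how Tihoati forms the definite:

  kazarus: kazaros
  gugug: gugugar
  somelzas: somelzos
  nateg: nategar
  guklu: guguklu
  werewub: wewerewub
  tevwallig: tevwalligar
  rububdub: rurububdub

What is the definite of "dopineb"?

gugug and kazarus both have last vowel 'u' yet inflect differently (gugugar, kazaros), so the last vowel is not what conditions the rule; the final letter is.
"dopineb" ends in -b. The stems ending in -b (rububdub → rurububdub, werewub → wewerewub) repeat the first consonant+vowel as a prefix.
The other patterns: stems ending in -g add -ar; stems ending in -s change the last vowel to 'o'.
So dopineb → dodopineb.

dodopineb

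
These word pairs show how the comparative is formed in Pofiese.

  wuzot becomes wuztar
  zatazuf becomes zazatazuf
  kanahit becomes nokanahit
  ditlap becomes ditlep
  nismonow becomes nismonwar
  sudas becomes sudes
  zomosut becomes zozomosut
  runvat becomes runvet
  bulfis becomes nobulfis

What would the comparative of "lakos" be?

wuzot and runvat both end in -t yet inflect differently (wuztar, runvet), so the final letter is not what conditions the rule; the last vowel is.
"lakos" has last vowel 'o'. The stems whose last vowel is 'o' (wuzot → wuztar, nismonow → nismonwar) delete the last vowel and add -ar.
So lakos → laksar.

laksar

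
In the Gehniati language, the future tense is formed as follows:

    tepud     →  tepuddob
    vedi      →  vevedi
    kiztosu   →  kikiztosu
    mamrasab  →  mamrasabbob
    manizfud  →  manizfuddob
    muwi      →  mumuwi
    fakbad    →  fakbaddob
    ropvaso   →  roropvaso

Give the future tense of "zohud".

zohuddob

kiztosu and manizfud both have last vowel 'u' yet inflect differently (kikiztosu, manizfuddob), so the last vowel is not what conditions the rule; whether the stem ends in a vowel or a consonant is.
"zohud" ends in a consonant. The stems ending in a consonant (manizfud → manizfuddob, mamrasab → mamrasabbob, tepud → tepuddob) double the final consonant and add -ob.
So zohud → zohuddob.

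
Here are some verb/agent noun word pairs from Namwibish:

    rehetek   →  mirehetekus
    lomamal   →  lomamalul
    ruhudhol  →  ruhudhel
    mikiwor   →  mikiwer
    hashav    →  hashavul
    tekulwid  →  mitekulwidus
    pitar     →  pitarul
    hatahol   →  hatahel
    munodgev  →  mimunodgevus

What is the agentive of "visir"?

"visir" has last vowel 'i'. The one such stem in the data (tekulwid → mitekulwidus) adds mi- … -us around the stem, so the same rule applies.
So visir → mivisirus.

mivisirus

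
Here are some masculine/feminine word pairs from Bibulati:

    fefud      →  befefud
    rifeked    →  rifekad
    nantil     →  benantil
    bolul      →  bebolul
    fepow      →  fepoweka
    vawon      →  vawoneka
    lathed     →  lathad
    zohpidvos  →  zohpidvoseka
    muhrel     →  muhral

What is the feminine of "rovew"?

rovaw

lathed and fefud both end in -d yet inflect differently (lathad, befefud), so the final letter is not what conditions the rule; the last vowel is.
"rovew" has last vowel 'e'. The stems whose last vowel is 'e' (muhrel → muhral, lathed → lathad, rifeked → rifekad) change the last vowel to 'a'.
So rovew → rovaw.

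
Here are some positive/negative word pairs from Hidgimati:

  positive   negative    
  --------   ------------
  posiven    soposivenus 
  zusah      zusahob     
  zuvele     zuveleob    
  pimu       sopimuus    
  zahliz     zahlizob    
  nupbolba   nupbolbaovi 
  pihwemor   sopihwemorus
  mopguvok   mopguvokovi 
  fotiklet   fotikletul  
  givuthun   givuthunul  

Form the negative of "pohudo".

sopohudous

givuthun and posiven both end in -n yet inflect differently (givuthunul, soposivenus), so the final letter is not what conditions the rule; the first letter is.
"pohudo" begins with p-. The stems beginning with p- (posiven → soposivenus, pihwemor → sopihwemorus, pimu → sopimuus) add so- … -us around the stem.
The other patterns: stems beginning with z- add -ob; stems beginning with f- or g- add -ul; stems beginning with m- or n- add -ovi.
So pohudo → sopohudous.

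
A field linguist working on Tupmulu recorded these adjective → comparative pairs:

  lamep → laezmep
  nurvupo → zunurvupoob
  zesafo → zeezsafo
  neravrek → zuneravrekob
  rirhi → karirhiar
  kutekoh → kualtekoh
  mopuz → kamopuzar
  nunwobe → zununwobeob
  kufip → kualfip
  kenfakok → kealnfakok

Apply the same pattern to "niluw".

zuniluwob

nurvupo and zesafo both end in -o yet inflect differently (zunurvupoob, zeezsafo), so the final letter is not what conditions the rule; the first letter is.
"niluw" begins with n-. The stems beginning with n- (nunwobe → zununwobeob, neravrek → zuneravrekob, nurvupo → zunurvupoob) add zu- … -ob around the stem.
The other patterns: stems beginning with l- or z- insert -ez- after the first vowel; stems beginning with k- insert -al- after the first vowel; stems beginning with m- or r- add ka- … -ar around the stem.
So niluw → zuniluwob.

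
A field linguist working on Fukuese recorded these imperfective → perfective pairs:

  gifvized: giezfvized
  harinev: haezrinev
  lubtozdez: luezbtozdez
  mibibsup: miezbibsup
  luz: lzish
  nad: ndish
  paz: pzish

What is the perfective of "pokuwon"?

lubtozdez and luz both end in -z yet inflect differently (luezbtozdez, lzish), so the final letter is not what conditions the rule; the number of vowels is.
"pokuwon" has 3 vowels. The stems with 3 vowels (gifvized → giezfvized, harinev → haezrinev, lubtozdez → luezbtozdez) insert -ez- after the first vowel.
The other pattern: stems with 1 vowel delete the last vowel and add -ish.
So pokuwon → poezkuwon.

poezkuwon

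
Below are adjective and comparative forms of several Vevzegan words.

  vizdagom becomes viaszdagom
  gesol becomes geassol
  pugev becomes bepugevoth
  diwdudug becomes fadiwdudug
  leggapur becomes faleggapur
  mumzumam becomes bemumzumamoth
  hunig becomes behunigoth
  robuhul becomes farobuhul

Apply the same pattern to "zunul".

fazunul

"zunul" has last vowel 'u'. The stems whose last vowel is 'u' (diwdudug → fadiwdudug, leggapur → faleggapur, robuhul → farobuhul) add the prefix fa-.
So zunul → fazunul.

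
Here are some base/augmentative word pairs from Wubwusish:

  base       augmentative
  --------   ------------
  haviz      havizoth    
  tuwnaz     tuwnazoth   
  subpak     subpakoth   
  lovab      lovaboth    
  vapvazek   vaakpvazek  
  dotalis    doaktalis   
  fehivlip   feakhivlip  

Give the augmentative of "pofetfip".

"pofetfip" has 3 vowels. The stems with 3 vowels (vapvazek → vaakpvazek, dotalis → doaktalis, fehivlip → feakhivlip) insert -ak- after the first vowel.
The other pattern: stems with 2 vowels add -oth.
So pofetfip → poakfetfip.

poakfetfip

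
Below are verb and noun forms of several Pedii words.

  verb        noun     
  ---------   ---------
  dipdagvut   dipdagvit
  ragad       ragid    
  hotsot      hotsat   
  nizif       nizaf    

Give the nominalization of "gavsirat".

gavsirit

dipdagvut and hotsot both end in -t yet inflect differently (dipdagvit, hotsat), so the final letter is not what conditions the rule; the last vowel is.
"gavsirat" has last vowel 'a'. The one such stem in the data (ragad → ragid) changes the last vowel to 'i' (as does dipdagvut), so the same rule applies.
The other pattern: stems whose last vowel is 'i' or 'o' change the last vowel to 'a'.
So gavsirat → gavsirit.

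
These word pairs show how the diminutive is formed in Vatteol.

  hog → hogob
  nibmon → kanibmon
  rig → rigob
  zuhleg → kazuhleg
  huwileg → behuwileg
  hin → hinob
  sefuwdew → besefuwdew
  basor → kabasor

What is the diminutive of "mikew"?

rig and zuhleg both end in -g yet inflect differently (rigob, kazuhleg), so the final letter is not what conditions the rule; the number of vowels is.
"mikew" has 2 vowels. The stems with 2 vowels (zuhleg → kazuhleg, nibmon → kanibmon, basor → kabasor) add the prefix ka-.
So mikew → kamikew.

kamikew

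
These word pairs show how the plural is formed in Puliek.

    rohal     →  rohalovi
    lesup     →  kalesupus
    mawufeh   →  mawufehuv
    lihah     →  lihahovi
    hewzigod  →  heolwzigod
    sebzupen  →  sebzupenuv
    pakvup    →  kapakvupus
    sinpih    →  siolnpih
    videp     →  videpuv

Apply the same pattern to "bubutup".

kabubutupus

sinpih and lihah both end in -h yet inflect differently (siolnpih, lihahovi), so the final letter is not what conditions the rule; the last vowel is.
"bubutup" has last vowel 'u'. The stems whose last vowel is 'u' (lesup → kalesupus, pakvup → kapakvupus) add ka- … -us around the stem.
The other patterns: stems whose last vowel is 'i' or 'o' insert -ol- after the first vowel; stems whose last vowel is 'a' add -ovi; stems whose last vowel is 'e' add -uv.
So bubutup → kabubutupus.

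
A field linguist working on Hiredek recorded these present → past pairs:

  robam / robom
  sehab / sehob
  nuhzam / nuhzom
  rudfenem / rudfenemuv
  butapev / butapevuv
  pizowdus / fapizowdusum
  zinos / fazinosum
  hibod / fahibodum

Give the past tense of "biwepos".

fabiweposum

robam and rudfenem both end in -m yet inflect differently (robom, rudfenemuv), so the final letter is not what conditions the rule; the last vowel is.
"biwepos" has last vowel 'o'. The stems whose last vowel is 'o' (zinos → fazinosum, hibod → fahibodum) add fa- … -um around the stem.
So biwepos → fabiweposum.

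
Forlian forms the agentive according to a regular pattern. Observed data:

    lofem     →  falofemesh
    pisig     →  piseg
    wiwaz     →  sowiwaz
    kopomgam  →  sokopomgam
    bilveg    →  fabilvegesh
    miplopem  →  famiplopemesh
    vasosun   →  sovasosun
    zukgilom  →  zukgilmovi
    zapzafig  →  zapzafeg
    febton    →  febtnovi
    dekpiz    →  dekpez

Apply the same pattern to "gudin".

"gudin" has last vowel 'i'. The stems whose last vowel is 'i' (zapzafig → zapzafeg, pisig → piseg, dekpiz → dekpez) change the last vowel to 'e'.
The other patterns: stems whose last vowel is 'e' add fa- … -esh around the stem; stems whose last vowel is 'o' delete the last vowel and add -ovi; stems whose last vowel is 'a' or 'u' add the prefix so-.
So gudin → guden.

guden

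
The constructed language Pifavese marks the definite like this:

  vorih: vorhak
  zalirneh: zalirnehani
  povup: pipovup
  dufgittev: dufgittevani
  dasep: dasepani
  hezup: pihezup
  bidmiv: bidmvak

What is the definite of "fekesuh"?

dasep and hezup both end in -p yet inflect differently (dasepani, pihezup), so the final letter is not what conditions the rule; the last vowel is.
"fekesuh" has last vowel 'u'. The stems whose last vowel is 'u' (hezup → pihezup, povup → pipovup) add the prefix pi-.
So fekesuh → pifekesuh.

pifekesuh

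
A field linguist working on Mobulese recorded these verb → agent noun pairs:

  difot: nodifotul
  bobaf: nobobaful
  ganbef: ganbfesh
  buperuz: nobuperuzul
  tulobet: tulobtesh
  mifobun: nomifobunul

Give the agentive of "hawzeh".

hawzhesh

tulobet and difot both end in -t yet inflect differently (tulobtesh, nodifotul), so the final letter is not what conditions the rule; the last vowel is.
"hawzeh" has last vowel 'e'. The stems whose last vowel is 'e' (tulobet → tulobtesh, ganbef → ganbfesh) delete the last vowel and add -esh.
The other pattern: stems whose last vowel is 'a', 'o' or 'u' add no- … -ul around the stem.
So hawzeh → hawzhesh.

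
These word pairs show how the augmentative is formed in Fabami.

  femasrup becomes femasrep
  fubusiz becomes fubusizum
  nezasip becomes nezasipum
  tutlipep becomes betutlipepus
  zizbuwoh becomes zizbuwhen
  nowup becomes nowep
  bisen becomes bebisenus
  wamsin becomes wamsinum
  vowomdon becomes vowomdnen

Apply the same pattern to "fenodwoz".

fenodwzen

"fenodwoz" has last vowel 'o'. The stems whose last vowel is 'o' (zizbuwoh → zizbuwhen, vowomdon → vowomdnen) delete the last vowel and add -en.
The other patterns: stems whose last vowel is 'i' add -um; stems whose last vowel is 'e' add be- … -us around the stem; stems whose last vowel is 'u' change the last vowel to 'e'.
So fenodwoz → fenodwzen.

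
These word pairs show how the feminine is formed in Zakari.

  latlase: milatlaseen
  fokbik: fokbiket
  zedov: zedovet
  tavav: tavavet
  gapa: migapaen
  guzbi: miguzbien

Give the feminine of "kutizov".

kutizovet

"kutizov" ends in a consonant. The stems ending in a consonant (zedov → zedovet, fokbik → fokbiket, tavav → tavavet) add -et.
The other pattern: stems ending in a vowel add mi- … -en around the stem.
So kutizov → kutizovet.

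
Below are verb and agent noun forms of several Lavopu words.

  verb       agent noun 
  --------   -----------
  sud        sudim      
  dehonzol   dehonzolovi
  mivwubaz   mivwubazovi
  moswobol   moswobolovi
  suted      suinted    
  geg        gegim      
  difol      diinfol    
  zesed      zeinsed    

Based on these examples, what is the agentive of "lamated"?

lamatedovi

sud and suted both end in -d yet inflect differently (sudim, suinted), so the final letter is not what conditions the rule; the number of vowels is.
"lamated" has 3 vowels. The stems with 3 vowels (dehonzol → dehonzolovi, moswobol → moswobolovi, mivwubaz → mivwubazovi) add -ovi.
The other patterns: stems with 1 vowel add -im; stems with 2 vowels insert -in- after the first vowel.
So lamated → lamatedovi.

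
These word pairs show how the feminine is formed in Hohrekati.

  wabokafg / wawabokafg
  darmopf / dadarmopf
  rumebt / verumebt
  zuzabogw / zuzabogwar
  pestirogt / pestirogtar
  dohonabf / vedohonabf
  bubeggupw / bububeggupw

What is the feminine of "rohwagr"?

"rohwagr" has second-to-last letter 'g'. The stems whose second-to-last letter is 'g' (pestirogt → pestirogtar, zuzabogw → zuzabogwar) add -ar.
So rohwagr → rohwagrar.

rohwagrar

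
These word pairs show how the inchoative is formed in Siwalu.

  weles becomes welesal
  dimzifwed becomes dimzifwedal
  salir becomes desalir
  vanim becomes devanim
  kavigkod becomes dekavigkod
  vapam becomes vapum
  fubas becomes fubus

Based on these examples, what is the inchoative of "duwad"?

duwud

"duwad" has last vowel 'a'. The stems whose last vowel is 'a' (fubas → fubus, vapam → vapum) change the last vowel to 'u'.
The other patterns: stems whose last vowel is 'e' add -al; stems whose last vowel is 'i' or 'o' add the prefix de-.
So duwad → duwud.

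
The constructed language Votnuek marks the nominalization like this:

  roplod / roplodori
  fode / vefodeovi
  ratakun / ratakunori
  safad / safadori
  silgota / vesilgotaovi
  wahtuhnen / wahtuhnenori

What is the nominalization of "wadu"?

vewaduovi

"wadu" ends in a vowel. The stems ending in a vowel (fode → vefodeovi, silgota → vesilgotaovi) add ve- … -ovi around the stem.
So wadu → vewaduovi.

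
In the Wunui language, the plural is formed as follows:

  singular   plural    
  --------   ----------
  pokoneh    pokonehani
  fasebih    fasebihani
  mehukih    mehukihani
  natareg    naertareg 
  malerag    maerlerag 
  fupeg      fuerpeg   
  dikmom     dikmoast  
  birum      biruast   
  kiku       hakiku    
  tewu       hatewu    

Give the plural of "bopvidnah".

bopvidnahani

"bopvidnah" ends in -h. The stems ending in -h (pokoneh → pokonehani, fasebih → fasebihani, mehukih → mehukihani) add -ani.
So bopvidnah → bopvidnahani.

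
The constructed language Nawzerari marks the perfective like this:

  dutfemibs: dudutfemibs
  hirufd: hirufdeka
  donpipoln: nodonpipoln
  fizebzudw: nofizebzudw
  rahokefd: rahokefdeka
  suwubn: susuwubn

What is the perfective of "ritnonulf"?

noritnonulf

suwubn and donpipoln both end in -n yet inflect differently (susuwubn, nodonpipoln), so the final letter is not what conditions the rule; the second-to-last letter is.
"ritnonulf" has second-to-last letter 'l'. The one such stem in the data (donpipoln → nodonpipoln) adds the prefix no-, so the same rule applies.
So ritnonulf → noritnonulf.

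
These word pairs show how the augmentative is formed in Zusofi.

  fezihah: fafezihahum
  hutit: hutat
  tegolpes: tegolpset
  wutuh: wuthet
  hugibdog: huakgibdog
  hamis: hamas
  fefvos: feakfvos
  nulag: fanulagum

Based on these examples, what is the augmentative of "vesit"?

vesat

fefvos and tegolpes both end in -s yet inflect differently (feakfvos, tegolpset), so the final letter is not what conditions the rule; the last vowel is.
"vesit" has last vowel 'i'. The stems whose last vowel is 'i' (hutit → hutat, hamis → hamas) change the last vowel to 'a'.
So vesit → vesat.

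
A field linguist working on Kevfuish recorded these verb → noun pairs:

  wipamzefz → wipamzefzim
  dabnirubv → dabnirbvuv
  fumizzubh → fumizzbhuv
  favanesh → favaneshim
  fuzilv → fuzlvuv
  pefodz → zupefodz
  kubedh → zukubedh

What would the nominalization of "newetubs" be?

newetbsuv

favanesh and kubedh both end in -h yet inflect differently (favaneshim, zukubedh), so the final letter is not what conditions the rule; the second-to-last letter is.
"newetubs" has second-to-last letter 'b'. The stems whose second-to-last letter is 'b' (fumizzubh → fumizzbhuv, dabnirubv → dabnirbvuv) delete the last vowel and add -uv.
The other patterns: stems whose second-to-last letter is 'f' or 's' add -im; stems whose second-to-last letter is 'd' add the prefix zu-.
So newetubs → newetbsuv.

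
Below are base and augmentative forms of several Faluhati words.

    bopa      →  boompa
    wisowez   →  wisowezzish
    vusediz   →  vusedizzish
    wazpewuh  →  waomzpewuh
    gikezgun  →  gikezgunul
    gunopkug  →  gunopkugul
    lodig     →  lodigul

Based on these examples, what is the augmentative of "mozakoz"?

"mozakoz" ends in -z. The stems ending in -z (vusediz → vusedizzish, wisowez → wisowezzish) double the final consonant and add -ish.
The other patterns: stems ending in -a or -h insert -om- after the first vowel; stems ending in -g or -n add -ul.
So mozakoz → mozakozzish.

mozakozzish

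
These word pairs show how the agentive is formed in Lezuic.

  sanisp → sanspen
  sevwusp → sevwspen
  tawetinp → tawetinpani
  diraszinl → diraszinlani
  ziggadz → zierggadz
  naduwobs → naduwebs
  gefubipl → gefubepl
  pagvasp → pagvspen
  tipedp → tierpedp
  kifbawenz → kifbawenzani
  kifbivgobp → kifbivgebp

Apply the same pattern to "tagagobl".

tawetinp and tipedp both end in -p yet inflect differently (tawetinpani, tierpedp), so the final letter is not what conditions the rule; the second-to-last letter is.
"tagagobl" has second-to-last letter 'b'. The stems whose second-to-last letter is 'b' (naduwobs → naduwebs, kifbivgobp → kifbivgebp) change the last vowel to 'e'.
The other patterns: stems whose second-to-last letter is 'n' add -ani; stems whose second-to-last letter is 'd' insert -er- after the first vowel; stems whose second-to-last letter is 's' delete the last vowel and add -en.
So tagagobl → tagagebl.

tagagebl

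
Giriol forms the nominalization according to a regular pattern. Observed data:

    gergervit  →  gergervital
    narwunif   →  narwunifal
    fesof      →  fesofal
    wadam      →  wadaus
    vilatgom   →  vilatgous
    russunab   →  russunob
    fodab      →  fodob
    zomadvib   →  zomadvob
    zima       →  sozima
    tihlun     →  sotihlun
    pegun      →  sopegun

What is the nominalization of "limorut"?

limorutal

fesof and vilatgom both have last vowel 'o' yet inflect differently (fesofal, vilatgous), so the last vowel is not what conditions the rule; the final letter is.
"limorut" ends in -t. The one such stem in the data (gergervit → gergervital) adds -al, so the same rule applies.
So limorut → limorutal.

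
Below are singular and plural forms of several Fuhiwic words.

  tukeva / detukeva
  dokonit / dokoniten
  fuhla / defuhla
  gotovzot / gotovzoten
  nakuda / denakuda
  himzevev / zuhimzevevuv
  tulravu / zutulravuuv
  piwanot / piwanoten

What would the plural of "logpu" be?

"logpu" ends in -u. The one such stem in the data (tulravu → zutulravuuv) adds zu- … -uv around the stem, so the same rule applies.
The other patterns: stems ending in -a add the prefix de-; stems ending in -t add -en.
So logpu → zulogpuuv.

zulogpuuv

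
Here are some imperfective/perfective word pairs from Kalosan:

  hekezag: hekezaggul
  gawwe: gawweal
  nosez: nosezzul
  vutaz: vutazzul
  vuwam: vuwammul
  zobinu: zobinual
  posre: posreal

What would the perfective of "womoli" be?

womolial

nosez and posre both have last vowel 'e' yet inflect differently (nosezzul, posreal), so the last vowel is not what conditions the rule; whether the stem ends in a vowel or a consonant is.
"womoli" ends in a vowel. The stems ending in a vowel (posre → posreal, gawwe → gawweal, zobinu → zobinual) add -al.
The other pattern: stems ending in a consonant double the final consonant and add -ul.
So womoli → womolial.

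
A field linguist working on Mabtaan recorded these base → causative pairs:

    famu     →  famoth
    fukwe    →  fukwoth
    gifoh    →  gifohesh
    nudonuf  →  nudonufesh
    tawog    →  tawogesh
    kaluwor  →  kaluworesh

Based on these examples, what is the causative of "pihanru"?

pihanroth

famu and nudonuf both have last vowel 'u' yet inflect differently (famoth, nudonufesh), so the last vowel is not what conditions the rule; whether the stem ends in a vowel or a consonant is.
"pihanru" ends in a vowel. The stems ending in a vowel (famu → famoth, fukwe → fukwoth) drop the final letter and add -oth.
The other pattern: stems ending in a consonant add -esh.
So pihanru → pihanroth.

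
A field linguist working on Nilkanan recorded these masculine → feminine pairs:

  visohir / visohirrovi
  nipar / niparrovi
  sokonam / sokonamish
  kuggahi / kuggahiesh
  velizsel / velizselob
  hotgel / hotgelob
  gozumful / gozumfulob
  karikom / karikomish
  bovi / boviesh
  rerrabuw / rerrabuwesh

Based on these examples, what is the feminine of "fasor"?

"fasor" ends in -r. The stems ending in -r (visohir → visohirrovi, nipar → niparrovi) double the final consonant and add -ovi.
The other patterns: stems ending in -l add -ob; stems ending in -i or -w add -esh; stems ending in -m add -ish.
So fasor → fasorrovi.

fasorrovi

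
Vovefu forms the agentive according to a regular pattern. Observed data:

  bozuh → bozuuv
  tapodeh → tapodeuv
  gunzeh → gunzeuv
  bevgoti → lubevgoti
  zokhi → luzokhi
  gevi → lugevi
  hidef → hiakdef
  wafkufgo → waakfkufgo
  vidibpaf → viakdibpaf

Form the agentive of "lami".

lulami

"lami" ends in -i. The stems ending in -i (bevgoti → lubevgoti, zokhi → luzokhi, gevi → lugevi) add the prefix lu-.
The other patterns: stems ending in -h drop the final letter and add -uv; stems ending in -f or -o insert -ak- after the first vowel.
So lami → lulami.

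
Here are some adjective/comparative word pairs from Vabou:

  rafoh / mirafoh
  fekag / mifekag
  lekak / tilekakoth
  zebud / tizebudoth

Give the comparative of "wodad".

fekag and lekak both have last vowel 'a' yet inflect differently (mifekag, tilekakoth), so the last vowel is not what conditions the rule; the final letter is.
"wodad" ends in -d. The one such stem in the data (zebud → tizebudoth) adds ti- … -oth around the stem, so the same rule applies.
So wodad → tiwodadoth.

tiwodadoth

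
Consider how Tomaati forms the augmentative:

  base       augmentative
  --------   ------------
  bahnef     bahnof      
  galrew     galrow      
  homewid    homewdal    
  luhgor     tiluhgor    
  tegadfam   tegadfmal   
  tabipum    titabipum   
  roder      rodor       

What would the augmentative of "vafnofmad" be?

"vafnofmad" has last vowel 'a'. The one such stem in the data (tegadfam → tegadfmal) deletes the last vowel and adds -al (as does homewid), so the same rule applies.
So vafnofmad → vafnofmdal.

vafnofmdal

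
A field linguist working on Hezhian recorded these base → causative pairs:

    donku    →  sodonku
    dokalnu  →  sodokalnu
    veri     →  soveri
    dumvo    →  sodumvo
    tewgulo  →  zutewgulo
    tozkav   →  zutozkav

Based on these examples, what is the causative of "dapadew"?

"dapadew" begins with d-. The stems beginning with d- (donku → sodonku, dokalnu → sodokalnu, dumvo → sodumvo) add the prefix so-.
So dapadew → sodapadew.

sodapadew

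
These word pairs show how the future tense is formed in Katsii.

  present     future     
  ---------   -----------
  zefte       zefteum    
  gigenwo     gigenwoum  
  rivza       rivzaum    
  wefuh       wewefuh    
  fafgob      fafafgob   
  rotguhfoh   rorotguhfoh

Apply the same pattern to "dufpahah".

gigenwo and fafgob both have last vowel 'o' yet inflect differently (gigenwoum, fafafgob), so the last vowel is not what conditions the rule; whether the stem ends in a vowel or a consonant is.
"dufpahah" ends in a consonant. The stems ending in a consonant (wefuh → wewefuh, fafgob → fafafgob, rotguhfoh → rorotguhfoh) repeat the first consonant+vowel as a prefix.
So dufpahah → dudufpahah.

dudufpahah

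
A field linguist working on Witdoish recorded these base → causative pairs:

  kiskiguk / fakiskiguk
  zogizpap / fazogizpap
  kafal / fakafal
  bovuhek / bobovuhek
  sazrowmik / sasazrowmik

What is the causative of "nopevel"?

nonopevel

kiskiguk and sazrowmik both end in -k yet inflect differently (fakiskiguk, sasazrowmik), so the final letter is not what conditions the rule; the last vowel is.
"nopevel" has last vowel 'e'. The one such stem in the data (bovuhek → bobovuhek) repeats the first consonant+vowel as a prefix (as does sazrowmik), so the same rule applies.
So nopevel → nonopevel.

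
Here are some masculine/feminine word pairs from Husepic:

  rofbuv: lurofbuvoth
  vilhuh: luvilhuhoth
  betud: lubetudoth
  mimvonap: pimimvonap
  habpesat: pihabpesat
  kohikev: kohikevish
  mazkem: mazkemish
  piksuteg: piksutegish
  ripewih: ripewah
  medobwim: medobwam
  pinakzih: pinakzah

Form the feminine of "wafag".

piwafag

rofbuv and kohikev both end in -v yet inflect differently (lurofbuvoth, kohikevish), so the final letter is not what conditions the rule; the last vowel is.
"wafag" has last vowel 'a'. The stems whose last vowel is 'a' (mimvonap → pimimvonap, habpesat → pihabpesat) add the prefix pi-.
The other patterns: stems whose last vowel is 'u' add lu- … -oth around the stem; stems whose last vowel is 'e' add -ish; stems whose last vowel is 'i' change the last vowel to 'a'.
So wafag → piwafag.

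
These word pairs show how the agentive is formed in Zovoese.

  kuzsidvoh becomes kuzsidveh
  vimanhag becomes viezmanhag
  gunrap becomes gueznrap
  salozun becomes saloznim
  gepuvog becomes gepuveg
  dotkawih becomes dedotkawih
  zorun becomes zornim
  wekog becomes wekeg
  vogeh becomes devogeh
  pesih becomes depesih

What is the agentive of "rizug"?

rizgim

vimanhag and wekog both end in -g yet inflect differently (viezmanhag, wekeg), so the final letter is not what conditions the rule; the last vowel is.
"rizug" has last vowel 'u'. The stems whose last vowel is 'u' (zorun → zornim, salozun → saloznim) delete the last vowel and add -im.
So rizug → rizgim.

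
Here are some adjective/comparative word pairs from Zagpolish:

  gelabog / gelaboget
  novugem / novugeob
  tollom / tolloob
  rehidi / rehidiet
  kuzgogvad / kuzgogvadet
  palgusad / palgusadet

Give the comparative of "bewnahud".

bewnahudet

tollom and gelabog both have last vowel 'o' yet inflect differently (tolloob, gelaboget), so the last vowel is not what conditions the rule; the final letter is.
"bewnahud" ends in -d. The stems ending in -d (palgusad → palgusadet, kuzgogvad → kuzgogvadet) add -et.
The other pattern: stems ending in -m drop the final letter and add -ob.
So bewnahud → bewnahudet.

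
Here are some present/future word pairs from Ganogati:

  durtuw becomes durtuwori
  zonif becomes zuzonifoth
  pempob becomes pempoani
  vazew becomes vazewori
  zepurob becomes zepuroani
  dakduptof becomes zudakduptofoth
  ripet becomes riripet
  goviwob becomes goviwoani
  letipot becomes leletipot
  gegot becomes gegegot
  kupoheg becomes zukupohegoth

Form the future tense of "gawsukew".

gawsukewori

"gawsukew" ends in -w. The stems ending in -w (durtuw → durtuwori, vazew → vazewori) add -ori.
So gawsukew → gawsukewori.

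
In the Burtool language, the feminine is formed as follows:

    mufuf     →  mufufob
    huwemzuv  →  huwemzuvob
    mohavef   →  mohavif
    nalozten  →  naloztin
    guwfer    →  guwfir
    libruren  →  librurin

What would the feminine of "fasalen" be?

"fasalen" has last vowel 'e'. The stems whose last vowel is 'e' (mohavef → mohavif, nalozten → naloztin, guwfer → guwfir) change the last vowel to 'i'.
So fasalen → fasalin.

fasalin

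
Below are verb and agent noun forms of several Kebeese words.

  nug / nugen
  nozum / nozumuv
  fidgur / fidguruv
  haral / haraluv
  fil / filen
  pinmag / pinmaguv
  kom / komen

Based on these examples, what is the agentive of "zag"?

zagen

"zag" has 1 vowel. The stems with 1 vowel (kom → komen, nug → nugen, fil → filen) add -en.
The other pattern: stems with 2 vowels add -uv.
So zag → zagen.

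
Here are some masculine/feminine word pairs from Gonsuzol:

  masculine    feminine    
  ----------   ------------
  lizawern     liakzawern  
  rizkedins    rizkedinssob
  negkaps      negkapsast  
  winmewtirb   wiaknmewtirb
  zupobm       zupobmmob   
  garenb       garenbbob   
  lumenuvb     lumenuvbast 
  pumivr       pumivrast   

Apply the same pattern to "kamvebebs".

winmewtirb and garenb both end in -b yet inflect differently (wiaknmewtirb, garenbbob), so the final letter is not what conditions the rule; the second-to-last letter is.
"kamvebebs" has second-to-last letter 'b'. The one such stem in the data (zupobm → zupobmmob) doubles the final consonant and adds -ob (as do garenb, rizkedins), so the same rule applies.
The other patterns: stems whose second-to-last letter is 'r' insert -ak- after the first vowel; stems whose second-to-last letter is 'p' or 'v' add -ast.
So kamvebebs → kamvebebssob.

kamvebebssob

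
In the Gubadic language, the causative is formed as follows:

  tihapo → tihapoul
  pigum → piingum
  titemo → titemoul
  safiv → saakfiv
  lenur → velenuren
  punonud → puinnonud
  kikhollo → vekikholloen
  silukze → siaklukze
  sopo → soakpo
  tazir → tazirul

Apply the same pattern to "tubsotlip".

"tubsotlip" begins with t-. The stems beginning with t- (tazir → tazirul, tihapo → tihapoul, titemo → titemoul) add -ul.
The other patterns: stems beginning with p- insert -in- after the first vowel; stems beginning with s- insert -ak- after the first vowel; stems beginning with k- or l- add ve- … -en around the stem.
So tubsotlip → tubsotlipul.

tubsotlipul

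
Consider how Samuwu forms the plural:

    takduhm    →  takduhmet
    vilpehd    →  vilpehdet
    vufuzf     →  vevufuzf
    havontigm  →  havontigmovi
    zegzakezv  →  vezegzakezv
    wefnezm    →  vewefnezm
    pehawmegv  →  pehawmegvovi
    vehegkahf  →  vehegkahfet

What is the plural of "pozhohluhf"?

pehawmegv and zegzakezv both end in -v yet inflect differently (pehawmegvovi, vezegzakezv), so the final letter is not what conditions the rule; the second-to-last letter is.
"pozhohluhf" has second-to-last letter 'h'. The stems whose second-to-last letter is 'h' (vilpehd → vilpehdet, vehegkahf → vehegkahfet, takduhm → takduhmet) add -et.
So pozhohluhf → pozhohluhfet.

pozhohluhfet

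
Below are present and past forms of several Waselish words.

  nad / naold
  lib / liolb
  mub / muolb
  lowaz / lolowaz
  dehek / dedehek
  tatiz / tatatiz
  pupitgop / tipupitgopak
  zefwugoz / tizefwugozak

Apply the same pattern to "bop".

boolp

lowaz and zefwugoz both end in -z yet inflect differently (lolowaz, tizefwugozak), so the final letter is not what conditions the rule; the number of vowels is.
"bop" has 1 vowel. The stems with 1 vowel (nad → naold, lib → liolb, mub → muolb) insert -ol- after the first vowel.
So bop → boolp.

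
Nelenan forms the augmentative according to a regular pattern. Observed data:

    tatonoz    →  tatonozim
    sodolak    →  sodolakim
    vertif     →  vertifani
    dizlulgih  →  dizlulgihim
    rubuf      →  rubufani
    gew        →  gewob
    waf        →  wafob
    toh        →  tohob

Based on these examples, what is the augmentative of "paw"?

pawob

"paw" has 1 vowel. The stems with 1 vowel (toh → tohob, waf → wafob, gew → gewob) add -ob.
The other patterns: stems with 2 vowels add -ani; stems with 3 vowels add -im.
So paw → pawob.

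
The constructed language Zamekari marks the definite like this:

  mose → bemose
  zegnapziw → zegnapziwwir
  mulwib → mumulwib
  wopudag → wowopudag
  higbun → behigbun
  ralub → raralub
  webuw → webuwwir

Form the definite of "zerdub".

zezerdub

webuw and higbun both have last vowel 'u' yet inflect differently (webuwwir, behigbun), so the last vowel is not what conditions the rule; the final letter is.
"zerdub" ends in -b. The stems ending in -b (ralub → raralub, mulwib → mumulwib) repeat the first consonant+vowel as a prefix.
So zerdub → zezerdub.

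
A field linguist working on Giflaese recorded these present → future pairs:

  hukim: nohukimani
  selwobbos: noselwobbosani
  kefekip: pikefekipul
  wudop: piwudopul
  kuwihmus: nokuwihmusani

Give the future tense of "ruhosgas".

noruhosgasani

wudop and selwobbos both have last vowel 'o' yet inflect differently (piwudopul, noselwobbosani), so the last vowel is not what conditions the rule; the final letter is.
"ruhosgas" ends in -s. The stems ending in -s (selwobbos → noselwobbosani, kuwihmus → nokuwihmusani) add no- … -ani around the stem.
The other pattern: stems ending in -p add pi- … -ul around the stem.
So ruhosgas → noruhosgasani.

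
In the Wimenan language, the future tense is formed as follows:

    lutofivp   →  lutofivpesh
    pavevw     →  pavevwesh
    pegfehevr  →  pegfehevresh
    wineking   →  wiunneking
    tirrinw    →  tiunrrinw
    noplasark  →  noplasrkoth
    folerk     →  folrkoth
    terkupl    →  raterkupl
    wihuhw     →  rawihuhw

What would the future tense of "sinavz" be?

sinavzesh

pavevw and tirrinw both end in -w yet inflect differently (pavevwesh, tiunrrinw), so the final letter is not what conditions the rule; the second-to-last letter is.
"sinavz" has second-to-last letter 'v'. The stems whose second-to-last letter is 'v' (lutofivp → lutofivpesh, pavevw → pavevwesh, pegfehevr → pegfehevresh) add -esh.
The other patterns: stems whose second-to-last letter is 'n' insert -un- after the first vowel; stems whose second-to-last letter is 'r' delete the last vowel and add -oth; stems whose second-to-last letter is 'h' or 'p' add the prefix ra-.
So sinavz → sinavzesh.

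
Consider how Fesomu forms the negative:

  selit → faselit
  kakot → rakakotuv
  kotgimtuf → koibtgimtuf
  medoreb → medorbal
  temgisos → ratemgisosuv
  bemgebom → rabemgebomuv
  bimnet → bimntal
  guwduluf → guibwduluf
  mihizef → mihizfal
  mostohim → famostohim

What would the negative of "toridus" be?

toibridus

kakot and bimnet both end in -t yet inflect differently (rakakotuv, bimntal), so the final letter is not what conditions the rule; the last vowel is.
"toridus" has last vowel 'u'. The stems whose last vowel is 'u' (guwduluf → guibwduluf, kotgimtuf → koibtgimtuf) insert -ib- after the first vowel.
So toridus → toibridus.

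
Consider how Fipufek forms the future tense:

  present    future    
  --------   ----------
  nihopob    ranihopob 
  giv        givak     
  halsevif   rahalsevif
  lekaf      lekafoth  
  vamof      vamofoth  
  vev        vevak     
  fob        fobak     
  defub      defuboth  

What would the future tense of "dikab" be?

dikaboth

fob and defub both end in -b yet inflect differently (fobak, defuboth), so the final letter is not what conditions the rule; the number of vowels is.
"dikab" has 2 vowels. The stems with 2 vowels (vamof → vamofoth, defub → defuboth, lekaf → lekafoth) add -oth.
The other patterns: stems with 1 vowel add -ak; stems with 3 vowels add the prefix ra-.
So dikab → dikaboth.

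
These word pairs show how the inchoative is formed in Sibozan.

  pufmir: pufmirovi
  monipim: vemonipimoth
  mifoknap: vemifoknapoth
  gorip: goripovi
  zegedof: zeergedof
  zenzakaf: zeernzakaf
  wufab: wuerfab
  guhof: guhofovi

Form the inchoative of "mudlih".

vemudlihoth

"mudlih" begins with m-. The stems beginning with m- (monipim → vemonipimoth, mifoknap → vemifoknapoth) add ve- … -oth around the stem.
The other patterns: stems beginning with g- or p- add -ovi; stems beginning with w- or z- insert -er- after the first vowel.
So mudlih → vemudlihoth.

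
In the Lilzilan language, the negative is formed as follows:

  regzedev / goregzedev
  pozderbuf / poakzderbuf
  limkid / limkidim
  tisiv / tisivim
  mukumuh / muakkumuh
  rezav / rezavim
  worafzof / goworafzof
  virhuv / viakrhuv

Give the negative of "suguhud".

suakguhud

regzedev and rezav both end in -v yet inflect differently (goregzedev, rezavim), so the final letter is not what conditions the rule; the last vowel is.
"suguhud" has last vowel 'u'. The stems whose last vowel is 'u' (pozderbuf → poakzderbuf, virhuv → viakrhuv, mukumuh → muakkumuh) insert -ak- after the first vowel.
So suguhud → suakguhud.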